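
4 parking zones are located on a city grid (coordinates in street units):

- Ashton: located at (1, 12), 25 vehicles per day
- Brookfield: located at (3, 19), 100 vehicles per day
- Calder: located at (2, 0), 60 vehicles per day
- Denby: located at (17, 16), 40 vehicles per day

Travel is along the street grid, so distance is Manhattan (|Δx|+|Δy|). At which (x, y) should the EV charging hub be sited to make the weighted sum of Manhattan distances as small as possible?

Manhattan distance separates: Σwᵢ(|x−xᵢ|+|y−yᵢ|) = Σwᵢ|x−xᵢ| + Σwᵢ|y−yᵢ|, so x and y are optimised independently as 1-D weighted medians.
Total weight W = 225; half = 112.5.
x-coordinate, sorted with cumulative weight:
  x=1 (Ashton, w=25) cum 25
  x=2 (Calder, w=60) cum 85
  x=3 (Brookfield, w=100) cum 185  ← median
  x=17 (Denby, w=40) cum 225
⇒ x* = 3
y-coordinate, sorted with cumulative weight:
  y=0 (Calder, w=60) cum 60
  y=12 (Ashton, w=25) cum 85
  y=16 (Denby, w=40) cum 125  ← median
  y=19 (Brookfield, w=100) cum 225
⇒ y* = 16

(3, 16)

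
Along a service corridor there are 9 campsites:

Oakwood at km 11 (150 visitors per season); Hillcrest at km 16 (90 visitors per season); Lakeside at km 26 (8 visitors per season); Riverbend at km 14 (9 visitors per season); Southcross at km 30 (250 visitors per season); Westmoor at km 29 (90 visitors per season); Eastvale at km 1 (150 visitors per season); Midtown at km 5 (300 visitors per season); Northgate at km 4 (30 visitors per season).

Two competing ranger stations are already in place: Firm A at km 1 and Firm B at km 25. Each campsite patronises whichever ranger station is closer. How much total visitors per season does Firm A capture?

The indifferent point is the midpoint (1+25)/2 = 13; campsites left of it (closer to Firm A at 1) go to Firm A, those right go to Firm B.
  Eastvale at 1 (w=150) → Firm A
  Northgate at 4 (w=30) → Firm A
  Midtown at 5 (w=300) → Firm A
  Oakwood at 11 (w=150) → Firm A
  Riverbend at 14 (w=9) → Firm B
  Hillcrest at 16 (w=90) → Firm B
  Lakeside at 26 (w=8) → Firm B
  Westmoor at 29 (w=90) → Firm B
  Southcross at 30 (w=250) → Firm B
Firm A captures 630; Firm B captures 447.

630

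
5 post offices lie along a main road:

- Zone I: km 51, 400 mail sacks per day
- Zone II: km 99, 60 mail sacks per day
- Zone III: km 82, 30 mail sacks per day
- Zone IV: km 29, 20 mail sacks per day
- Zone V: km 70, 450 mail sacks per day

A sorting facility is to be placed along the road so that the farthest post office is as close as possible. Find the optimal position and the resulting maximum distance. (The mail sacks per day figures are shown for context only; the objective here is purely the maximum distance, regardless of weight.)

The 1-center on a line is the midpoint of the two extreme points: leftmost at 29, rightmost at 99.
Optimal location = (29 + 99)/2 = 64; maximum distance = (99 − 29)/2 = 35.

location 64, max distance 35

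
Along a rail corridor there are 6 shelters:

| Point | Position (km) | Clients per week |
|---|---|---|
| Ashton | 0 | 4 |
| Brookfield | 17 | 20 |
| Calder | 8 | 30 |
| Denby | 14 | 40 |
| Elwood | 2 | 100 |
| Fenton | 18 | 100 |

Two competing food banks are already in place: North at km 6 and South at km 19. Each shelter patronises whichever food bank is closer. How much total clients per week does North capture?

134

The indifferent point is the midpoint (6+19)/2 = 12.5; shelters left of it (closer to North at 6) go to North, those right go to South.
  Ashton at 0 (w=4) → North
  Elwood at 2 (w=100) → North
  Calder at 8 (w=30) → North
  Denby at 14 (w=40) → South
  Brookfield at 17 (w=20) → South
  Fenton at 18 (w=100) → South
North captures 134; South captures 160.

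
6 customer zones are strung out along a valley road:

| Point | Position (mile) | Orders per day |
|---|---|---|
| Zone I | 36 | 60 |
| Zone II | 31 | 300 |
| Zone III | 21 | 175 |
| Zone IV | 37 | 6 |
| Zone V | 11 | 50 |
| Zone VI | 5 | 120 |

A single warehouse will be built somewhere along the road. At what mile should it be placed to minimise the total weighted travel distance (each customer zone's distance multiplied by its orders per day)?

For a sum of weighted absolute distances on a line, the optimum is the weighted median (not the mean). Total weight W = 711; half-weight = 355.5.
Sort by position and accumulate weight:
  mile 5 (Zone VI, w=120) → cum 120
  mile 11 (Zone V, w=50) → cum 170
  mile 21 (Zone III, w=175) → cum 345
  mile 31 (Zone II, w=300) → cum 645  ≥ 355.5 → median here
  mile 36 (Zone I, w=60) → cum 705
  mile 37 (Zone IV, w=6) → cum 711
Optimal location: mile 31.

x = 31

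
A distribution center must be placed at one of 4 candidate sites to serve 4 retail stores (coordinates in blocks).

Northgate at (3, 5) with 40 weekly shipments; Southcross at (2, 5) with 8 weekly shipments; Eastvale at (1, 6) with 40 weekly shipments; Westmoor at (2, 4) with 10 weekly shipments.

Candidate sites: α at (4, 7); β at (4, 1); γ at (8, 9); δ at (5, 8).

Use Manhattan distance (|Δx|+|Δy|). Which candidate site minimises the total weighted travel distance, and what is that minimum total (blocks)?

α, total 362 blocks

Total weighted distance at each candidate:
  α (4, 7): total = 362
  β (4, 1): total = 618
  γ (8, 9): total = 950
  δ (5, 8): total = 558
Minimum is at α with total 362 blocks.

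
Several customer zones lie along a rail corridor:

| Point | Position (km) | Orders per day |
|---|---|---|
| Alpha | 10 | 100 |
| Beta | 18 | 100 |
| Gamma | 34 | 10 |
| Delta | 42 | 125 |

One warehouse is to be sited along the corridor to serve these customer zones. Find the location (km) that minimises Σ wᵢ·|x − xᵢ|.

x = 18

For a sum of weighted absolute distances on a line, the optimum is the weighted median (not the mean). Total weight W = 335; half-weight = 167.5.
Sort by position and accumulate weight:
  km 10 (Alpha, w=100) → cum 100
  km 18 (Beta, w=100) → cum 200  ≥ 167.5 → median here
  km 34 (Gamma, w=10) → cum 210
  km 42 (Delta, w=125) → cum 335
Optimal location: km 18.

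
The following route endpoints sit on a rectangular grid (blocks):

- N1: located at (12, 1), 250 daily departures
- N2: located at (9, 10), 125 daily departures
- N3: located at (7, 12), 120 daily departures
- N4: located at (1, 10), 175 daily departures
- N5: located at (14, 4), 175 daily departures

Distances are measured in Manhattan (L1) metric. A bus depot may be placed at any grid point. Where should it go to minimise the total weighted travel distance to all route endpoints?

Manhattan distance separates: Σwᵢ(|x−xᵢ|+|y−yᵢ|) = Σwᵢ|x−xᵢ| + Σwᵢ|y−yᵢ|, so x and y are optimised independently as 1-D weighted medians.
Total weight W = 845; half = 422.5.
x-coordinate, sorted with cumulative weight:
  x=1 (N4, w=175) cum 175
  x=7 (N3, w=120) cum 295
  x=9 (N2, w=125) cum 420
  x=12 (N1, w=250) cum 670  ← median
  x=14 (N5, w=175) cum 845
⇒ x* = 12
y-coordinate, sorted with cumulative weight:
  y=1 (N1, w=250) cum 250
  y=4 (N5, w=175) cum 425  ← median
  y=10 (N2, w=125) cum 550
  y=10 (N4, w=175) cum 725
  y=12 (N3, w=120) cum 845
⇒ y* = 4

(12, 4)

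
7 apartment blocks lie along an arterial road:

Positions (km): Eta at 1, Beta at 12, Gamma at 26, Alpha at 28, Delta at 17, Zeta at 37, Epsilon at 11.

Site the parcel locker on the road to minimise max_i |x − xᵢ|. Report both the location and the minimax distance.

The 1-center on a line is the midpoint of the two extreme points: leftmost at 1, rightmost at 37.
Optimal location = (1 + 37)/2 = 19; maximum distance = (37 − 1)/2 = 18.

location 19, max distance 18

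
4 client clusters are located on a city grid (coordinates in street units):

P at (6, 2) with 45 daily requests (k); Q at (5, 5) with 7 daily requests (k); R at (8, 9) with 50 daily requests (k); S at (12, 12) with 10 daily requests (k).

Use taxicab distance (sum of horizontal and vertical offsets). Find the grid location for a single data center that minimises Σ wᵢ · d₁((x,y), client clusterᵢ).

(8, 9)

Manhattan distance separates: Σwᵢ(|x−xᵢ|+|y−yᵢ|) = Σwᵢ|x−xᵢ| + Σwᵢ|y−yᵢ|, so x and y are optimised independently as 1-D weighted medians.
Total weight W = 112; half = 56.
x-coordinate, sorted with cumulative weight:
  x=5 (Q, w=7) cum 7
  x=6 (P, w=45) cum 52
  x=8 (R, w=50) cum 102  ← median
  x=12 (S, w=10) cum 112
⇒ x* = 8
y-coordinate, sorted with cumulative weight:
  y=2 (P, w=45) cum 45
  y=5 (Q, w=7) cum 52
  y=9 (R, w=50) cum 102  ← median
  y=12 (S, w=10) cum 112
⇒ y* = 9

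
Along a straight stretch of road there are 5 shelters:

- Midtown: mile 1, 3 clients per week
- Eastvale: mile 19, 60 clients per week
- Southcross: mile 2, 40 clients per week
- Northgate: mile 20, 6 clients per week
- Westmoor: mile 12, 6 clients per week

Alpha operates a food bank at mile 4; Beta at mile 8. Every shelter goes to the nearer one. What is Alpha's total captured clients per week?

43

The indifferent point is the midpoint (4+8)/2 = 6; shelters left of it (closer to Alpha at 4) go to Alpha, those right go to Beta.
  Midtown at 1 (w=3) → Alpha
  Southcross at 2 (w=40) → Alpha
  Westmoor at 12 (w=6) → Beta
  Eastvale at 19 (w=60) → Beta
  Northgate at 20 (w=6) → Beta
Alpha captures 43; Beta captures 72.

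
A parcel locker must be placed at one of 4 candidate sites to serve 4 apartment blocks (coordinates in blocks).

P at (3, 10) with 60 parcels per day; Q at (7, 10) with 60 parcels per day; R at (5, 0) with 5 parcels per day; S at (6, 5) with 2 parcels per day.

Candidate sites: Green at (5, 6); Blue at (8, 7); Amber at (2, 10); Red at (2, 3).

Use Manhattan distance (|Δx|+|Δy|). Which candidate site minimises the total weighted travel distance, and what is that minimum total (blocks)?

Amber, total 443 blocks

Total weighted distance at each candidate:
  Green (5, 6): total = 754
  Blue (8, 7): total = 778
  Amber (2, 10): total = 443
  Red (2, 3): total = 1242
Minimum is at Amber with total 443 blocks.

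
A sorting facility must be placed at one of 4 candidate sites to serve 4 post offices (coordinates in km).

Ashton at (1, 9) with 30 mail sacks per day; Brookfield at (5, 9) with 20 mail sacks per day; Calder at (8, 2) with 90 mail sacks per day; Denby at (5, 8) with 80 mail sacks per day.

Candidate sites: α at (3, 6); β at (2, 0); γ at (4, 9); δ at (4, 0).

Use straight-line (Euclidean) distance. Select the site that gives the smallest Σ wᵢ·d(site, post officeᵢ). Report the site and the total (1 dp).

Total weighted distance at each candidate:
  α (3, 6): total = 982.8
  β (2, 0): total = 1714.1
  γ (4, 9): total = 948.7
  δ (4, 0): total = 1513.2
Minimum is at γ with total 948.7 km.

γ, total 948.7 km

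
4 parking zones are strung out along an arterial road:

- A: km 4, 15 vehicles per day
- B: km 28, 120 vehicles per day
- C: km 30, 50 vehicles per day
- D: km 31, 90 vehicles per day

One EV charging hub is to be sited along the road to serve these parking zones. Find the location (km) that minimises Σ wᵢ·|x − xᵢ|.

x = 30

For a sum of weighted absolute distances on a line, the optimum is the weighted median (not the mean). Total weight W = 275; half-weight = 137.5.
Sort by position and accumulate weight:
  km 4 (A, w=15) → cum 15
  km 28 (B, w=120) → cum 135
  km 30 (C, w=50) → cum 185  ≥ 137.5 → median here
  km 31 (D, w=90) → cum 275
Optimal location: km 30.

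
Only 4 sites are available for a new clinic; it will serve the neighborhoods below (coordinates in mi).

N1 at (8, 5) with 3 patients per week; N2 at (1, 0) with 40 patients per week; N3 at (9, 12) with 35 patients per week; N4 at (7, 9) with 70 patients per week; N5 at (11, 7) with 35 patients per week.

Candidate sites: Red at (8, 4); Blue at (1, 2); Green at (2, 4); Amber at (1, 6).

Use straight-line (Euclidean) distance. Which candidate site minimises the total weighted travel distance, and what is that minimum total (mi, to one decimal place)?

Red, total 1113.1 mi

Total weighted distance at each candidate:
  Red (8, 4): total = 1113.1
  Blue (1, 2): total = 1587.7
  Green (2, 4): total = 1382.2
  Amber (1, 6): total = 1432.5
Minimum is at Red with total 1113.1 mi.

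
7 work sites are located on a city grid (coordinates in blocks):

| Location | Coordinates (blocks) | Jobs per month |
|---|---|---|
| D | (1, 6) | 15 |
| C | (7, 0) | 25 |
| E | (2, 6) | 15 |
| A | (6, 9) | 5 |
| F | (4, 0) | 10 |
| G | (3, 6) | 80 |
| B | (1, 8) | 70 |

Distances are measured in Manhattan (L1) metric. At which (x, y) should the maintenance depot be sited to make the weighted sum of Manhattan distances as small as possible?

Manhattan distance separates: Σwᵢ(|x−xᵢ|+|y−yᵢ|) = Σwᵢ|x−xᵢ| + Σwᵢ|y−yᵢ|, so x and y are optimised independently as 1-D weighted medians.
Total weight W = 220; half = 110.
x-coordinate, sorted with cumulative weight:
  x=1 (D, w=15) cum 15
  x=1 (B, w=70) cum 85
  x=2 (E, w=15) cum 100
  x=3 (G, w=80) cum 180  ← median
  x=4 (F, w=10) cum 190
  x=6 (A, w=5) cum 195
  x=7 (C, w=25) cum 220
⇒ x* = 3
y-coordinate, sorted with cumulative weight:
  y=0 (C, w=25) cum 25
  y=0 (F, w=10) cum 35
  y=6 (D, w=15) cum 50
  y=6 (E, w=15) cum 65
  y=6 (G, w=80) cum 145  ← median
  y=8 (B, w=70) cum 215
  y=9 (A, w=5) cum 220
⇒ y* = 6

(3, 6)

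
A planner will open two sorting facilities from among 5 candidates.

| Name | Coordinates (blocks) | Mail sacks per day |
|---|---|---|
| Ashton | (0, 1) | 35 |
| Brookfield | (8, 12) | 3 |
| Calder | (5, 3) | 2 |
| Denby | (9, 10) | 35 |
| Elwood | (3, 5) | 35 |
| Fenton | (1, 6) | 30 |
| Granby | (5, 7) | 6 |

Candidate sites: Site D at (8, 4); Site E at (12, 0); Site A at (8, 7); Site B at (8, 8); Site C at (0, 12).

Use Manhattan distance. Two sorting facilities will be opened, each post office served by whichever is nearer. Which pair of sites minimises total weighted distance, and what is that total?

{Site D, Site B}, total 1014

Evaluate every pair (each demand assigned to the nearer of the two):
  {Site D, Site B}: total = 1014
  {Site D, Site A}: total = 1016
  {Site A, Site C}: total = 1027
  {Site B, Site C}: total = 1032
  {Site D, Site C}: total = 1118
  {Site A, Site B}: total = 1124
  {Site E, Site A}: total = 1127
  {Site E, Site B}: total = 1162
  {Site D, Site E}: total = 1178
  {Site E, Site C}: total = 1434
Best pair: {Site D, Site B} with total 1014.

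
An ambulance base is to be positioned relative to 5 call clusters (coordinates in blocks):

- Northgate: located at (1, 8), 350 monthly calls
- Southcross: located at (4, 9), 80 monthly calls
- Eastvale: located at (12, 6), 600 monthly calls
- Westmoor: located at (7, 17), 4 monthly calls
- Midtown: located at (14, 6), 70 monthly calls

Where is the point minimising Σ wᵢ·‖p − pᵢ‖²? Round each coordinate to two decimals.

(8.04, 6.89)

The minimiser of Σwᵢ‖p−pᵢ‖² is the weighted centroid p* = (Σwᵢpᵢ)/(Σwᵢ).
Σwᵢ = 1104.
Σwᵢxᵢ = 350·1 + 80·4 + 600·12 + 4·7 + 70·14 = 8878.
Σwᵢyᵢ = 350·8 + 80·9 + 600·6 + 4·17 + 70·6 = 7608.
x* = 8878/1104 = 8.04, y* = 7608/1104 = 6.89.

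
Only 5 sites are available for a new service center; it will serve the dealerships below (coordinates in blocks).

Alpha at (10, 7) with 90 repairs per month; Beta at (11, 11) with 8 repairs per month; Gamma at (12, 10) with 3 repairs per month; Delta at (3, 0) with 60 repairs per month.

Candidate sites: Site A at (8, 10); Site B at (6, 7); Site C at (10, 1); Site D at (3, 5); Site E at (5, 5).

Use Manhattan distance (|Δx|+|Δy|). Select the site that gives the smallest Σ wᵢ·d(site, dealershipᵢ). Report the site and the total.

Total weighted distance at each candidate:
  Site A (8, 10): total = 1394
  Site B (6, 7): total = 1059
  Site C (10, 1): total = 1141
  Site D (3, 5): total = 1264
  Site E (5, 5): total = 1182
Minimum is at Site B with total 1059 blocks.

Site B, total 1059 blocks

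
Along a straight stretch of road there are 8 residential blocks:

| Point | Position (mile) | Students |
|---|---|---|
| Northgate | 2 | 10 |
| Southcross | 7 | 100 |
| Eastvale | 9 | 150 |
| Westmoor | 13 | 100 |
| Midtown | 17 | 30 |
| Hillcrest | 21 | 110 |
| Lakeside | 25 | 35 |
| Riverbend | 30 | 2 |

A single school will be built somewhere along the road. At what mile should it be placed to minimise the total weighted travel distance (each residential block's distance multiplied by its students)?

For a sum of weighted absolute distances on a line, the optimum is the weighted median (not the mean). Total weight W = 537; half-weight = 268.5.
Sort by position and accumulate weight:
  mile 2 (Northgate, w=10) → cum 10
  mile 7 (Southcross, w=100) → cum 110
  mile 9 (Eastvale, w=150) → cum 260
  mile 13 (Westmoor, w=100) → cum 360  ≥ 268.5 → median here
  mile 17 (Midtown, w=30) → cum 390
  mile 21 (Hillcrest, w=110) → cum 500
  mile 25 (Lakeside, w=35) → cum 535
  mile 30 (Riverbend, w=2) → cum 537
Optimal location: mile 13.

x = 13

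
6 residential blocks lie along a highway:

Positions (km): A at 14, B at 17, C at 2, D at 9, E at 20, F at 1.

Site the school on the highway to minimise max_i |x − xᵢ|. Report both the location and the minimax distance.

location 10.5, max distance 9.5

The 1-center on a line is the midpoint of the two extreme points: leftmost at 1, rightmost at 20.
Optimal location = (1 + 20)/2 = 10.5; maximum distance = (20 − 1)/2 = 9.5.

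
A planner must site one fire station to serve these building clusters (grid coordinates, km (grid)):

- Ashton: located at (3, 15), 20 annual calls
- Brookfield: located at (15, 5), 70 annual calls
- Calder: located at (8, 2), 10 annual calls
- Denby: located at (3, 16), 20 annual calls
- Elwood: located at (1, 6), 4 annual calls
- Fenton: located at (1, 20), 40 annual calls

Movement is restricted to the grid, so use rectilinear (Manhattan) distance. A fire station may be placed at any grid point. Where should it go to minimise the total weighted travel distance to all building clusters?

Manhattan distance separates: Σwᵢ(|x−xᵢ|+|y−yᵢ|) = Σwᵢ|x−xᵢ| + Σwᵢ|y−yᵢ|, so x and y are optimised independently as 1-D weighted medians.
Total weight W = 164; half = 82.
x-coordinate, sorted with cumulative weight:
  x=1 (Elwood, w=4) cum 4
  x=1 (Fenton, w=40) cum 44
  x=3 (Ashton, w=20) cum 64
  x=3 (Denby, w=20) cum 84  ← median
  x=8 (Calder, w=10) cum 94
  x=15 (Brookfield, w=70) cum 164
⇒ x* = 3
y-coordinate, sorted with cumulative weight:
  y=2 (Calder, w=10) cum 10
  y=5 (Brookfield, w=70) cum 80
  y=6 (Elwood, w=4) cum 84  ← median
  y=15 (Ashton, w=20) cum 104
  y=16 (Denby, w=20) cum 124
  y=20 (Fenton, w=40) cum 164
⇒ y* = 6

(3, 6)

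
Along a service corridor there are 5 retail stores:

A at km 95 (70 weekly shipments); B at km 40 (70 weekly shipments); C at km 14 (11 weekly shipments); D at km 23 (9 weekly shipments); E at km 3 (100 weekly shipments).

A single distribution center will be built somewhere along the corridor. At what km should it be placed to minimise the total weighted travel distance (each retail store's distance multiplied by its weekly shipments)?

For a sum of weighted absolute distances on a line, the optimum is the weighted median (not the mean). Total weight W = 260; half-weight = 130.
Sort by position and accumulate weight:
  km 3 (E, w=100) → cum 100
  km 14 (C, w=11) → cum 111
  km 23 (D, w=9) → cum 120
  km 40 (B, w=70) → cum 190  ≥ 130 → median here
  km 95 (A, w=70) → cum 260
Optimal location: km 40.

x = 40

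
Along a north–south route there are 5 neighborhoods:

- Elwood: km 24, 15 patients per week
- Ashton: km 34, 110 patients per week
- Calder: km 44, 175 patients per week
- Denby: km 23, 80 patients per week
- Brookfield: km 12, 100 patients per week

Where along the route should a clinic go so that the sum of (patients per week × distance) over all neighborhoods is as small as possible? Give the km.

x = 34

For a sum of weighted absolute distances on a line, the optimum is the weighted median (not the mean). Total weight W = 480; half-weight = 240.
Sort by position and accumulate weight:
  km 12 (Brookfield, w=100) → cum 100
  km 23 (Denby, w=80) → cum 180
  km 24 (Elwood, w=15) → cum 195
  km 34 (Ashton, w=110) → cum 305  ≥ 240 → median here
  km 44 (Calder, w=175) → cum 480
Optimal location: km 34.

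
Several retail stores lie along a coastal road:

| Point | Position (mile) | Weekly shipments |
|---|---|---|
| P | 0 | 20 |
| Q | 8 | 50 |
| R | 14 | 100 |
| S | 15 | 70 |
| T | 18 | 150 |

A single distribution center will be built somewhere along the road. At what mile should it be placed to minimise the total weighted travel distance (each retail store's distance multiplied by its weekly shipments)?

x = 15

For a sum of weighted absolute distances on a line, the optimum is the weighted median (not the mean). Total weight W = 390; half-weight = 195.
Sort by position and accumulate weight:
  mile 0 (P, w=20) → cum 20
  mile 8 (Q, w=50) → cum 70
  mile 14 (R, w=100) → cum 170
  mile 15 (S, w=70) → cum 240  ≥ 195 → median here
  mile 18 (T, w=150) → cum 390
Optimal location: mile 15.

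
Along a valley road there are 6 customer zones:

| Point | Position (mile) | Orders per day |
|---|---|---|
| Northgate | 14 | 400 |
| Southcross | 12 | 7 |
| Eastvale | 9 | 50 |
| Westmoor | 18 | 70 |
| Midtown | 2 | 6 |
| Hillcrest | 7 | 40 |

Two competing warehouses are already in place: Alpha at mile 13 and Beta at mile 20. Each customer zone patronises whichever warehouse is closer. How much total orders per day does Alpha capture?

503

The indifferent point is the midpoint (13+20)/2 = 16.5; customer zones left of it (closer to Alpha at 13) go to Alpha, those right go to Beta.
  Midtown at 2 (w=6) → Alpha
  Hillcrest at 7 (w=40) → Alpha
  Eastvale at 9 (w=50) → Alpha
  Southcross at 12 (w=7) → Alpha
  Northgate at 14 (w=400) → Alpha
  Westmoor at 18 (w=70) → Beta
Alpha captures 503; Beta captures 70.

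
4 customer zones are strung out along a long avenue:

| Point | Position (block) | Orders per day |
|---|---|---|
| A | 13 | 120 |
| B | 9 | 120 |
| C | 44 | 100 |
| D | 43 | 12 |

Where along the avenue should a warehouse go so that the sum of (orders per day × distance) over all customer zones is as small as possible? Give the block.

For a sum of weighted absolute distances on a line, the optimum is the weighted median (not the mean). Total weight W = 352; half-weight = 176.
Sort by position and accumulate weight:
  block 9 (B, w=120) → cum 120
  block 13 (A, w=120) → cum 240  ≥ 176 → median here
  block 43 (D, w=12) → cum 252
  block 44 (C, w=100) → cum 352
Optimal location: block 13.

x = 13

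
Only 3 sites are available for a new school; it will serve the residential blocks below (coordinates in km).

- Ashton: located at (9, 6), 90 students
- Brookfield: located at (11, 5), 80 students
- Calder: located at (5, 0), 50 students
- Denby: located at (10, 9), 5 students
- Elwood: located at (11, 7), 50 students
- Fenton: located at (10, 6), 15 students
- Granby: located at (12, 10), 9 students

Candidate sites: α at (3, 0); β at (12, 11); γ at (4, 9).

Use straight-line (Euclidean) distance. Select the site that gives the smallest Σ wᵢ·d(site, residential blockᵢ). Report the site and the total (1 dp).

β, total 1973.4 km

Total weighted distance at each candidate:
  α (3, 0): total = 2466.3
  β (12, 11): total = 1973.4
  γ (4, 9): total = 2189.7
Minimum is at β with total 1973.4 km.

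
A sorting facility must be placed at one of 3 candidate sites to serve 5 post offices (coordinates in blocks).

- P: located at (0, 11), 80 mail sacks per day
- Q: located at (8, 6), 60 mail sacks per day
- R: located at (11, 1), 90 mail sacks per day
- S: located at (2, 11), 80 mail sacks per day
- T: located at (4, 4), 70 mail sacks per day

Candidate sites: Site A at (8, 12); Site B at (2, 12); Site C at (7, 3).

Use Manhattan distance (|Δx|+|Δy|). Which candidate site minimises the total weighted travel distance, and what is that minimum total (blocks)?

Site C, total 3300 blocks

Total weighted distance at each candidate:
  Site A (8, 12): total = 3740
  Site B (2, 12): total = 3540
  Site C (7, 3): total = 3300
Minimum is at Site C with total 3300 blocks.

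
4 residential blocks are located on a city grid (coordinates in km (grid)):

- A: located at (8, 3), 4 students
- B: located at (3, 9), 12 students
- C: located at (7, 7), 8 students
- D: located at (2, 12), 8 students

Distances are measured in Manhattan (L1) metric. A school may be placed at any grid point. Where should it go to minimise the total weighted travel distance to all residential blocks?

(3, 9)

Manhattan distance separates: Σwᵢ(|x−xᵢ|+|y−yᵢ|) = Σwᵢ|x−xᵢ| + Σwᵢ|y−yᵢ|, so x and y are optimised independently as 1-D weighted medians.
Total weight W = 32; half = 16.
x-coordinate, sorted with cumulative weight:
  x=2 (D, w=8) cum 8
  x=3 (B, w=12) cum 20  ← median
  x=7 (C, w=8) cum 28
  x=8 (A, w=4) cum 32
⇒ x* = 3
y-coordinate, sorted with cumulative weight:
  y=3 (A, w=4) cum 4
  y=7 (C, w=8) cum 12
  y=9 (B, w=12) cum 24  ← median
  y=12 (D, w=8) cum 32
⇒ y* = 9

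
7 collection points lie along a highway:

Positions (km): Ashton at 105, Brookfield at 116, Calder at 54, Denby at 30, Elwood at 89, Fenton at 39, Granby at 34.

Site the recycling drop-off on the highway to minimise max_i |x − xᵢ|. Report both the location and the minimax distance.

location 73, max distance 43

The 1-center on a line is the midpoint of the two extreme points: leftmost at 30, rightmost at 116.
Optimal location = (30 + 116)/2 = 73; maximum distance = (116 − 30)/2 = 43.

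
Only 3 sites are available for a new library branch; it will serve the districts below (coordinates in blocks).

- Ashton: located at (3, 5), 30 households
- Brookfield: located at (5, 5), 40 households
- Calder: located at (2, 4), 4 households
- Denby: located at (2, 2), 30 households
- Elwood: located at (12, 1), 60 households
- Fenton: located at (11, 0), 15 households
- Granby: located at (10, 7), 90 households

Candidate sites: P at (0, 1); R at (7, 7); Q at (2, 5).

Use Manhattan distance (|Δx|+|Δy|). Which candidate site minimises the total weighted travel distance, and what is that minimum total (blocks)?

R, total 1767 blocks

Total weighted distance at each candidate:
  P (0, 1): total = 3020
  R (7, 7): total = 1767
  Q (2, 5): total = 2194
Minimum is at R with total 1767 blocks.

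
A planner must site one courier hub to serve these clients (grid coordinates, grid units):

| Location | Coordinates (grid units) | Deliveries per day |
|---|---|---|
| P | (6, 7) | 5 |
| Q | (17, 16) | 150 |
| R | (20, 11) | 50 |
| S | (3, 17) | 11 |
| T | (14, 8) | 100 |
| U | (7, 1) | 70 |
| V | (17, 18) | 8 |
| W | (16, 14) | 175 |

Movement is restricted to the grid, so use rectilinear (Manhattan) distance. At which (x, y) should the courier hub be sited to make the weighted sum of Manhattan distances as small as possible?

(16, 14)

Manhattan distance separates: Σwᵢ(|x−xᵢ|+|y−yᵢ|) = Σwᵢ|x−xᵢ| + Σwᵢ|y−yᵢ|, so x and y are optimised independently as 1-D weighted medians.
Total weight W = 569; half = 284.5.
x-coordinate, sorted with cumulative weight:
  x=3 (S, w=11) cum 11
  x=6 (P, w=5) cum 16
  x=7 (U, w=70) cum 86
  x=14 (T, w=100) cum 186
  x=16 (W, w=175) cum 361  ← median
  x=17 (Q, w=150) cum 511
  x=17 (V, w=8) cum 519
  x=20 (R, w=50) cum 569
⇒ x* = 16
y-coordinate, sorted with cumulative weight:
  y=1 (U, w=70) cum 70
  y=7 (P, w=5) cum 75
  y=8 (T, w=100) cum 175
  y=11 (R, w=50) cum 225
  y=14 (W, w=175) cum 400  ← median
  y=16 (Q, w=150) cum 550
  y=17 (S, w=11) cum 561
  y=18 (V, w=8) cum 569
⇒ y* = 14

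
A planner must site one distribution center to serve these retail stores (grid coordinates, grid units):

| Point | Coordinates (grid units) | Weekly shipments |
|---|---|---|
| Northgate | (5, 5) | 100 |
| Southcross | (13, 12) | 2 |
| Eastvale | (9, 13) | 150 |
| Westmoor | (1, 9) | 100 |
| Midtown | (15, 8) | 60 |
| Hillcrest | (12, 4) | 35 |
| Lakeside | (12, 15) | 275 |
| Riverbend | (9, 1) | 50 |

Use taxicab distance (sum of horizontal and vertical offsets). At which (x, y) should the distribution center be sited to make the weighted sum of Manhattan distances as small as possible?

Manhattan distance separates: Σwᵢ(|x−xᵢ|+|y−yᵢ|) = Σwᵢ|x−xᵢ| + Σwᵢ|y−yᵢ|, so x and y are optimised independently as 1-D weighted medians.
Total weight W = 772; half = 386.
x-coordinate, sorted with cumulative weight:
  x=1 (Westmoor, w=100) cum 100
  x=5 (Northgate, w=100) cum 200
  x=9 (Eastvale, w=150) cum 350
  x=9 (Riverbend, w=50) cum 400  ← median
  x=12 (Hillcrest, w=35) cum 435
  x=12 (Lakeside, w=275) cum 710
  x=13 (Southcross, w=2) cum 712
  x=15 (Midtown, w=60) cum 772
⇒ x* = 9
y-coordinate, sorted with cumulative weight:
  y=1 (Riverbend, w=50) cum 50
  y=4 (Hillcrest, w=35) cum 85
  y=5 (Northgate, w=100) cum 185
  y=8 (Midtown, w=60) cum 245
  y=9 (Westmoor, w=100) cum 345
  y=12 (Southcross, w=2) cum 347
  y=13 (Eastvale, w=150) cum 497  ← median
  y=15 (Lakeside, w=275) cum 772
⇒ y* = 13

(9, 13)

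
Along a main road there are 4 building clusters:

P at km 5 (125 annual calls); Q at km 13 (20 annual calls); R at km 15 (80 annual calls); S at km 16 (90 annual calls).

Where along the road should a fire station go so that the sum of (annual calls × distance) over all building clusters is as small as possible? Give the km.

For a sum of weighted absolute distances on a line, the optimum is the weighted median (not the mean). Total weight W = 315; half-weight = 157.5.
Sort by position and accumulate weight:
  km 5 (P, w=125) → cum 125
  km 13 (Q, w=20) → cum 145
  km 15 (R, w=80) → cum 225  ≥ 157.5 → median here
  km 16 (S, w=90) → cum 315
Optimal location: km 15.

x = 15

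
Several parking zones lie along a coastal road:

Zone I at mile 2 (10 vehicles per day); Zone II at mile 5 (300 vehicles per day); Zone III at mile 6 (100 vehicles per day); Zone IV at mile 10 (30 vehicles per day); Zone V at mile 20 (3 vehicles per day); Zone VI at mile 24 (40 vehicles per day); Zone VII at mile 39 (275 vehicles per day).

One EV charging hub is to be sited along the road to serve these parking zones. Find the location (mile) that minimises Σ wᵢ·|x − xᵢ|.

x = 6

For a sum of weighted absolute distances on a line, the optimum is the weighted median (not the mean). Total weight W = 758; half-weight = 379.
Sort by position and accumulate weight:
  mile 2 (Zone I, w=10) → cum 10
  mile 5 (Zone II, w=300) → cum 310
  mile 6 (Zone III, w=100) → cum 410  ≥ 379 → median here
  mile 10 (Zone IV, w=30) → cum 440
  mile 20 (Zone V, w=3) → cum 443
  mile 24 (Zone VI, w=40) → cum 483
  mile 39 (Zone VII, w=275) → cum 758
Optimal location: mile 6.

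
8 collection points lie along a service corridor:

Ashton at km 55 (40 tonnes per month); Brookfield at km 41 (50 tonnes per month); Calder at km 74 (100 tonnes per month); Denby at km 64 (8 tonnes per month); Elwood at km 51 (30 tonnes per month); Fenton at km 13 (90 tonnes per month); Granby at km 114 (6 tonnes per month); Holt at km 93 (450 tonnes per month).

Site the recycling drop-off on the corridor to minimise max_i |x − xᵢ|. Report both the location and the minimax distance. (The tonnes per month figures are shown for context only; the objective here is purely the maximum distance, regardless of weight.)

location 63.5, max distance 50.5

The 1-center on a line is the midpoint of the two extreme points: leftmost at 13, rightmost at 114.
Optimal location = (13 + 114)/2 = 63.5; maximum distance = (114 − 13)/2 = 50.5.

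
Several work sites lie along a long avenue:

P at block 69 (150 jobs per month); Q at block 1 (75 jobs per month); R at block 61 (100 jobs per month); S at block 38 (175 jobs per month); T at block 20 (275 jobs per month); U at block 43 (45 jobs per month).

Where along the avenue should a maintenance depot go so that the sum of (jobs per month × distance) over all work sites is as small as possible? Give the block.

For a sum of weighted absolute distances on a line, the optimum is the weighted median (not the mean). Total weight W = 820; half-weight = 410.
Sort by position and accumulate weight:
  block 1 (Q, w=75) → cum 75
  block 20 (T, w=275) → cum 350
  block 38 (S, w=175) → cum 525  ≥ 410 → median here
  block 43 (U, w=45) → cum 570
  block 61 (R, w=100) → cum 670
  block 69 (P, w=150) → cum 820
Optimal location: block 38.

x = 38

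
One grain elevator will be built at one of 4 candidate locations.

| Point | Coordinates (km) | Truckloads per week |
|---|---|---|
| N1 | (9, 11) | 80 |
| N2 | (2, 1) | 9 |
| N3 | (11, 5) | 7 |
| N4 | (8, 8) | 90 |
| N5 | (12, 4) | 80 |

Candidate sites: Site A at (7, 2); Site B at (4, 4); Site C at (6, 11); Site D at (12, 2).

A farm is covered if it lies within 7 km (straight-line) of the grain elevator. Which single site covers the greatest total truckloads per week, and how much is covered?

Site A, covering 186

Coverage radius r = 7 km; a point is covered iff (Δx)²+(Δy)² ≤ 7² = 49.
  Site A (7, 2): covers {N2, N3, N4, N5} → 186
  Site B (4, 4): covers {N2, N4} → 99
  Site C (6, 11): covers {N1, N4} → 170
  Site D (12, 2): covers {N3, N5} → 87
Maximum coverage at Site A: 186 truckloads per week.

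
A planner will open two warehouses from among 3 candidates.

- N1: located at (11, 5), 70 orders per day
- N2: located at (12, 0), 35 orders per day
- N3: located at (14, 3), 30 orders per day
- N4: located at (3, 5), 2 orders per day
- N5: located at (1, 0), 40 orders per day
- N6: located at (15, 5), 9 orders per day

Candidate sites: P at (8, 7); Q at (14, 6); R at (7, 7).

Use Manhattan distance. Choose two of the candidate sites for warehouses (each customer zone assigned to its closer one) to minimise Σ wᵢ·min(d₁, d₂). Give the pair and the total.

Evaluate every pair (each demand assigned to the nearer of the two):
  {Q, R}: total = 1200
  {P, Q}: total = 1242
  {P, R}: total = 1648
Best pair: {Q, R} with total 1200.

{Q, R}, total 1200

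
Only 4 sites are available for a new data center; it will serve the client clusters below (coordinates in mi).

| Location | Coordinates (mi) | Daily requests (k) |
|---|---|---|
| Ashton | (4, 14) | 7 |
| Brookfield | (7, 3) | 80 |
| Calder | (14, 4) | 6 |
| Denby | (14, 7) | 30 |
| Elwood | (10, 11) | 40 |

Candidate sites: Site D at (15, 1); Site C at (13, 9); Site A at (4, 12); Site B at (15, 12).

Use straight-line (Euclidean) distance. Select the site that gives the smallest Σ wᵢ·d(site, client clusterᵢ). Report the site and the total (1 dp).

Site C, total 992.8 mi

Total weighted distance at each candidate:
  Site D (15, 1): total = 1427.6
  Site C (13, 9): total = 992.8
  Site A (4, 12): total = 1428.5
  Site B (15, 12): total = 1446.9
Minimum is at Site C with total 992.8 mi.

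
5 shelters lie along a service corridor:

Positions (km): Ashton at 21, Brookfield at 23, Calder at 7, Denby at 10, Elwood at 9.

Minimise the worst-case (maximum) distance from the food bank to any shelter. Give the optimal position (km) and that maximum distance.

The 1-center on a line is the midpoint of the two extreme points: leftmost at 7, rightmost at 23.
Optimal location = (7 + 23)/2 = 15; maximum distance = (23 − 7)/2 = 8.

location 15, max distance 8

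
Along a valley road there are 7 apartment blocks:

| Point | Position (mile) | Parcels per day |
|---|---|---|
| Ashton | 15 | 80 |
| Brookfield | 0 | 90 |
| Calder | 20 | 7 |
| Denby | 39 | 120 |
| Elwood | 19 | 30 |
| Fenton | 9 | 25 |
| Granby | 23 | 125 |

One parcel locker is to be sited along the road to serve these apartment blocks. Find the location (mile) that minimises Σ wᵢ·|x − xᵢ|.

x = 23

For a sum of weighted absolute distances on a line, the optimum is the weighted median (not the mean). Total weight W = 477; half-weight = 238.5.
Sort by position and accumulate weight:
  mile 0 (Brookfield, w=90) → cum 90
  mile 9 (Fenton, w=25) → cum 115
  mile 15 (Ashton, w=80) → cum 195
  mile 19 (Elwood, w=30) → cum 225
  mile 20 (Calder, w=7) → cum 232
  mile 23 (Granby, w=125) → cum 357  ≥ 238.5 → median here
  mile 39 (Denby, w=120) → cum 477
Optimal location: mile 23.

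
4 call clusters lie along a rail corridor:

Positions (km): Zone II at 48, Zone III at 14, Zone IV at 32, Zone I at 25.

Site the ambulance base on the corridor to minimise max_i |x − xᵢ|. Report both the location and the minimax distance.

location 31, max distance 17

The 1-center on a line is the midpoint of the two extreme points: leftmost at 14, rightmost at 48.
Optimal location = (14 + 48)/2 = 31; maximum distance = (48 − 14)/2 = 17.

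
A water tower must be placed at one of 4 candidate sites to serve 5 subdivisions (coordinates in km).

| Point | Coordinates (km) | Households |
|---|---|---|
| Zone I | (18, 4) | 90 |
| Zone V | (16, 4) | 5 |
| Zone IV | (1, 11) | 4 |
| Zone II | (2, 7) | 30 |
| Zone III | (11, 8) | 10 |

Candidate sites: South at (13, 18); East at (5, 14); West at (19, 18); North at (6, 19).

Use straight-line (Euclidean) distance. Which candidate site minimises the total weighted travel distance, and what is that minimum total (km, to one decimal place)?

Total weighted distance at each candidate:
  South (13, 18): total = 2033.8
  East (5, 14): total = 1883.8
  West (19, 18): total = 2147.6
  North (6, 19): total = 2357.0
Minimum is at East with total 1883.8 km.

East, total 1883.8 km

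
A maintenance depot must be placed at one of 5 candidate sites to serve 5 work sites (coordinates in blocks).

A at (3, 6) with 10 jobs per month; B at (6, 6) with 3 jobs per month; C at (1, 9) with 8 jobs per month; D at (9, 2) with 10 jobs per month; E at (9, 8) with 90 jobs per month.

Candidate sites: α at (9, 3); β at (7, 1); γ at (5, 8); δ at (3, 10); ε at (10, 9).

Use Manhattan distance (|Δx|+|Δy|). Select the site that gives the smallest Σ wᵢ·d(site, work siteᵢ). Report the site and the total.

Total weighted distance at each candidate:
  α (9, 3): total = 680
  β (7, 1): total = 1060
  γ (5, 8): total = 549
  δ (3, 10): total = 945
  ε (10, 9): total = 453
Minimum is at ε with total 453 blocks.

ε, total 453 blocks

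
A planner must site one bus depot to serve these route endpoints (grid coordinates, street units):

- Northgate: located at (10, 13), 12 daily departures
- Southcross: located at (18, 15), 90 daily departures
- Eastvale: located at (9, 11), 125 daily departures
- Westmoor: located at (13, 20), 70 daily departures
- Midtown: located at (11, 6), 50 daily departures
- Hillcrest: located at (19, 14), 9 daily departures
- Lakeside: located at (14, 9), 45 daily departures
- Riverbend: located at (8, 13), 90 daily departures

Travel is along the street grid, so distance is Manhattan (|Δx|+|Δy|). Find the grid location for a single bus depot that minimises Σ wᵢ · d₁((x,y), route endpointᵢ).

(11, 13)

Manhattan distance separates: Σwᵢ(|x−xᵢ|+|y−yᵢ|) = Σwᵢ|x−xᵢ| + Σwᵢ|y−yᵢ|, so x and y are optimised independently as 1-D weighted medians.
Total weight W = 491; half = 245.5.
x-coordinate, sorted with cumulative weight:
  x=8 (Riverbend, w=90) cum 90
  x=9 (Eastvale, w=125) cum 215
  x=10 (Northgate, w=12) cum 227
  x=11 (Midtown, w=50) cum 277  ← median
  x=13 (Westmoor, w=70) cum 347
  x=14 (Lakeside, w=45) cum 392
  x=18 (Southcross, w=90) cum 482
  x=19 (Hillcrest, w=9) cum 491
⇒ x* = 11
y-coordinate, sorted with cumulative weight:
  y=6 (Midtown, w=50) cum 50
  y=9 (Lakeside, w=45) cum 95
  y=11 (Eastvale, w=125) cum 220
  y=13 (Northgate, w=12) cum 232
  y=13 (Riverbend, w=90) cum 322  ← median
  y=14 (Hillcrest, w=9) cum 331
  y=15 (Southcross, w=90) cum 421
  y=20 (Westmoor, w=70) cum 491
⇒ y* = 13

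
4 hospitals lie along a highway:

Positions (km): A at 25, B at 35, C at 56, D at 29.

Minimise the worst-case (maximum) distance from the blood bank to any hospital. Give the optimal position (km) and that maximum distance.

The 1-center on a line is the midpoint of the two extreme points: leftmost at 25, rightmost at 56.
Optimal location = (25 + 56)/2 = 40.5; maximum distance = (56 − 25)/2 = 15.5.

location 40.5, max distance 15.5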